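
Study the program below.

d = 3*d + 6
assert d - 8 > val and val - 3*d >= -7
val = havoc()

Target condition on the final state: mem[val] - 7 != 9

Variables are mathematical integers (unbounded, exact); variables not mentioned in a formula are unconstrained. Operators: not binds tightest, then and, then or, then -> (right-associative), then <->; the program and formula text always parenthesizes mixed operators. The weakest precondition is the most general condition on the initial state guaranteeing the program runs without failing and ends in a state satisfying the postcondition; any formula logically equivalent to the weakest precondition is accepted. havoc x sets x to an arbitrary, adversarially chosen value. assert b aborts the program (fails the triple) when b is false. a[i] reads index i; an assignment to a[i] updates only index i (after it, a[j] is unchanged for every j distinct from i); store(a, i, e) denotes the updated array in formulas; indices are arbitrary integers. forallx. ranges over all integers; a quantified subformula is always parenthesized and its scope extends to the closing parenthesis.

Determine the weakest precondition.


Working backward. After the program, the postcondition mem[val] - 7 != 9 must hold; in canonical form it is mem[val] != 16.
Before havoc val: forall val_1. mem[val_1] != 16
Before assert d - 8 > val and val - 3*d >= -7: d > val + 8 and val >= 3*d - 7 and (forall val_1. mem[val_1] != 16)
Before d := 3*d + 6: 3*d > val + 2 and val >= 9*d + 11 and (forall val_1. mem[val_1] != 16)
Answer: WP = 3*d > val + 2 and val >= 9*d + 11 and (forall val_1. mem[val_1] != 16)


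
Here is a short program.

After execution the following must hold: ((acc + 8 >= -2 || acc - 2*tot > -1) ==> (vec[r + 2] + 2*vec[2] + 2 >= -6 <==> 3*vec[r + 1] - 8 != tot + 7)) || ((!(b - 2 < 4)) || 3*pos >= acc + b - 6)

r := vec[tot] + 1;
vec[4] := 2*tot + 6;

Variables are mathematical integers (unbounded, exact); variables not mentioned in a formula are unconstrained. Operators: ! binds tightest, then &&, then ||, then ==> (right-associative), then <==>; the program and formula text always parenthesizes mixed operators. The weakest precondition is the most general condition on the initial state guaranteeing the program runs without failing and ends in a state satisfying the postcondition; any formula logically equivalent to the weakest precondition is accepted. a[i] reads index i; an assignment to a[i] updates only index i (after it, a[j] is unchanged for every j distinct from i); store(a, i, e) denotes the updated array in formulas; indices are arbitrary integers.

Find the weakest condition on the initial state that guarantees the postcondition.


Working backward. After the program, the postcondition ((acc + 8 >= -2 || acc - 2*tot > -1) ==> (vec[r + 2] + 2*vec[2] + 2 >= -6 <==> 3*vec[r + 1] - 8 != tot + 7)) || ((!(b - 2 < 4)) || 3*pos >= acc + b - 6) must hold; in canonical form it is ((acc >= -10 || acc > 2*tot - 1) ==> (vec[r + 2] + 2*vec[2] >= -8 <==> 3*vec[r + 1] != tot + 15)) || (!(b < 6)) || 3*pos >= acc + b - 6.
Before vec[4] := 2*tot + 6: ((acc >= -10 || acc > 2*tot - 1) ==> (2*vec[2] + store(vec, 4, 2*tot + 6)[r + 2] >= -8 <==> 3*store(vec, 4, 2*tot + 6)[r + 1] != tot + 15)) || (!(b < 6)) || 3*pos >= acc + b - 6
Before r := vec[tot] + 1: ((acc >= -10 || acc > 2*tot - 1) ==> (2*vec[2] + store(vec, 4, 2*tot + 6)[vec[tot] + 3] >= -8 <==> 3*store(vec, 4, 2*tot + 6)[vec[tot] + 2] != tot + 15)) || (!(b < 6)) || 3*pos >= acc + b - 6
Answer: WP = ((acc >= -10 || acc > 2*tot - 1) ==> (2*vec[2] + store(vec, 4, 2*tot + 6)[vec[tot] + 3] >= -8 <==> 3*store(vec, 4, 2*tot + 6)[vec[tot] + 2] != tot + 15)) || (!(b < 6)) || 3*pos >= acc + b - 6


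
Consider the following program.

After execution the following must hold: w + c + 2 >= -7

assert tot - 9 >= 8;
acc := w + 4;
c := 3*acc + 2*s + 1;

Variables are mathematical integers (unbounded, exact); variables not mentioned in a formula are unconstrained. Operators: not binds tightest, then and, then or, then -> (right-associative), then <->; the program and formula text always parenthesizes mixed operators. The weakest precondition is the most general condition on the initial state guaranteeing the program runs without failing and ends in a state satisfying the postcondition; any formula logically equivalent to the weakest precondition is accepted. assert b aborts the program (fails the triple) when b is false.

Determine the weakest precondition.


Working backward. After the program, the postcondition w + c + 2 >= -7 must hold; in canonical form it is c + w >= -9.
Before c := 3*acc + 2*s + 1: 3*acc + 2*s + w >= -10
Before acc := w + 4: 2*s + 4*w >= -22
Before assert tot - 9 >= 8: tot >= 17 and 2*s + 4*w >= -22
Answer: WP = tot >= 17 and 2*s + 4*w >= -22


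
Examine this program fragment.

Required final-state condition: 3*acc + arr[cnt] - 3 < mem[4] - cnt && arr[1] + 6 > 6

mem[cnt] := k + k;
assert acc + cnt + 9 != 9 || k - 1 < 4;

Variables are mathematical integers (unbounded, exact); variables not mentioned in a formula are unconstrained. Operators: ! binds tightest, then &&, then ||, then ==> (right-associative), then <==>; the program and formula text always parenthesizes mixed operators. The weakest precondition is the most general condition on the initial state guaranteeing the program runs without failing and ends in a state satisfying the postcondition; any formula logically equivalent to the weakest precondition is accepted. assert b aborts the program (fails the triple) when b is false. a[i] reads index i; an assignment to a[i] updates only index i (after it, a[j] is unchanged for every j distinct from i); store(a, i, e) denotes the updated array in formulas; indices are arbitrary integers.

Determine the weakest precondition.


Working backward. After the program, the postcondition 3*acc + arr[cnt] - 3 < mem[4] - cnt && arr[1] + 6 > 6 must hold; in canonical form it is arr[cnt] + 3*acc + cnt < mem[4] + 3 && arr[1] > 0.
Before assert acc + cnt + 9 != 9 || k - 1 < 4: (acc + cnt != 0 || k < 5) && arr[cnt] + 3*acc + cnt < mem[4] + 3 && arr[1] > 0
Before mem[cnt] := k + k: (acc + cnt != 0 || k < 5) && arr[cnt] + 3*acc + cnt < store(mem, cnt, 2*k)[4] + 3 && arr[1] > 0
Answer: WP = (acc + cnt != 0 || k < 5) && arr[cnt] + 3*acc + cnt < store(mem, cnt, 2*k)[4] + 3 && arr[1] > 0


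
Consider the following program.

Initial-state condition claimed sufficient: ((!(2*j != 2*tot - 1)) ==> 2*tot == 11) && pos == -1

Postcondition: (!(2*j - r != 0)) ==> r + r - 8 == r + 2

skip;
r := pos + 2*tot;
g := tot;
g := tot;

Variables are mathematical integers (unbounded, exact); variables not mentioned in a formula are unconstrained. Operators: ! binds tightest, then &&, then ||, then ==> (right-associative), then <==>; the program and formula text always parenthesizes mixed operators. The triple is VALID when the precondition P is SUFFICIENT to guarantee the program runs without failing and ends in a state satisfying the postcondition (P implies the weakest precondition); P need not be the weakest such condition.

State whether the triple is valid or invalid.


Working backward. After the program, the postcondition (!(2*j - r != 0)) ==> r + r - 8 == r + 2 must hold; in canonical form it is (!(2*j != r)) ==> r == 10.
Before g := tot: (!(2*j != r)) ==> r == 10
Before g := tot: (!(2*j != r)) ==> r == 10
Before r := pos + 2*tot: (!(2*j != pos + 2*tot)) ==> pos + 2*tot == 10
Before skip: (!(2*j != pos + 2*tot)) ==> pos + 2*tot == 10
The weakest precondition is (!(2*j != pos + 2*tot)) ==> pos + 2*tot == 10.
Check whether ((!(2*j != 2*tot - 1)) ==> 2*tot == 11) && pos == -1 implies it.
Every state satisfying the precondition satisfies the weakest precondition: the implication holds.
Answer: valid


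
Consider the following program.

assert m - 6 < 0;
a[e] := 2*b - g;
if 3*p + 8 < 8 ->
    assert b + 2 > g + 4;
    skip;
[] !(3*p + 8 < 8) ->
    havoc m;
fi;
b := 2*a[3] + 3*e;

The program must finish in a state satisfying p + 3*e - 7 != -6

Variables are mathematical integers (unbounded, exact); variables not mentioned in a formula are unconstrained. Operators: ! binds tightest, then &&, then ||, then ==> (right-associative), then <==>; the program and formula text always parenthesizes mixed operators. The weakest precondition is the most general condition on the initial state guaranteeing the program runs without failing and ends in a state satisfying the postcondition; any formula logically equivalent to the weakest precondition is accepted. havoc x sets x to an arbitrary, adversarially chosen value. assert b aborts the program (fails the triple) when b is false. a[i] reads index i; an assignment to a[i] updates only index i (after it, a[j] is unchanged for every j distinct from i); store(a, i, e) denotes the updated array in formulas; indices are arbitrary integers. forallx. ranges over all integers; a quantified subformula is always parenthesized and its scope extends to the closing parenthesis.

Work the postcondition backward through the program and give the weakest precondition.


Working backward. After the program, the postcondition p + 3*e - 7 != -6 must hold; in canonical form it is 3*e + p != 1.
Before b := 2*a[3] + 3*e: 3*e + p != 1
Then branch requires b > g + 2 && 3*e + p != 1; else branch requires 3*e + p != 1.
Before the if: (3*p < 0 ==> (b > g + 2 && 3*e + p != 1)) && ((!(3*p < 0)) ==> 3*e + p != 1)
Before a[e] := 2*b - g: (3*p < 0 ==> (b > g + 2 && 3*e + p != 1)) && ((!(3*p < 0)) ==> 3*e + p != 1)
Before assert m - 6 < 0: m < 6 && (3*p < 0 ==> (b > g + 2 && 3*e + p != 1)) && ((!(3*p < 0)) ==> 3*e + p != 1)
Answer: WP = m < 6 && (3*p < 0 ==> (b > g + 2 && 3*e + p != 1)) && ((!(3*p < 0)) ==> 3*e + p != 1)


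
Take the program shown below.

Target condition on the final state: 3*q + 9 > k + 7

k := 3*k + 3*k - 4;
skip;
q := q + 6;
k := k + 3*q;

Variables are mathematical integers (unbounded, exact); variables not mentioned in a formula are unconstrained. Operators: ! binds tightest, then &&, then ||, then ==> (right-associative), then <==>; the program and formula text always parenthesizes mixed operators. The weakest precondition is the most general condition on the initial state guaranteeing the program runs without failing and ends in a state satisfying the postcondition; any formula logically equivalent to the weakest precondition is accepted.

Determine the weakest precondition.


Working backward. After the program, the postcondition 3*q + 9 > k + 7 must hold; in canonical form it is 3*q > k - 2.
Before k := k + 3*q: k < 2
Before q := q + 6: k < 2
Before skip: k < 2
Before k := 3*k + 3*k - 4: 6*k < 6
Answer: WP = 6*k < 6


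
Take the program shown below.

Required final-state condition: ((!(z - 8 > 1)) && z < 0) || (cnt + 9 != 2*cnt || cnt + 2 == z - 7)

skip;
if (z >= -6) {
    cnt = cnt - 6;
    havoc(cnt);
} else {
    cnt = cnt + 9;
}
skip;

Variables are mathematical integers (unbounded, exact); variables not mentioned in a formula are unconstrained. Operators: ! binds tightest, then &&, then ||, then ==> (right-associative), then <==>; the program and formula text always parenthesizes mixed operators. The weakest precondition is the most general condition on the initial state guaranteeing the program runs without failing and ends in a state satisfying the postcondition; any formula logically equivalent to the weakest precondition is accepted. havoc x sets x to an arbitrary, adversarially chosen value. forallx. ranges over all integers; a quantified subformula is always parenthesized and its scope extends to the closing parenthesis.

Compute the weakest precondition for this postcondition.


Working backward. After the program, the postcondition ((!(z - 8 > 1)) && z < 0) || (cnt + 9 != 2*cnt || cnt + 2 == z - 7) must hold; in canonical form it is ((!(z > 9)) && z < 0) || cnt != 9 || cnt == z - 9.
Before skip: ((!(z > 9)) && z < 0) || cnt != 9 || cnt == z - 9
Then branch requires forall cnt_1. (((!(z > 9)) && z < 0) || cnt_1 != 9 || cnt_1 == z - 9); else branch requires ((!(z > 9)) && z < 0) || cnt != 0 || cnt == z - 18.
Before the if: (z >= -6 ==> (forall cnt_1. (((!(z > 9)) && z < 0) || cnt_1 != 9 || cnt_1 == z - 9))) && ((!(z >= -6)) ==> (((!(z > 9)) && z < 0) || cnt != 0 || cnt == z - 18))
Before skip: (z >= -6 ==> (forall cnt_1. (((!(z > 9)) && z < 0) || cnt_1 != 9 || cnt_1 == z - 9))) && ((!(z >= -6)) ==> (((!(z > 9)) && z < 0) || cnt != 0 || cnt == z - 18))
Answer: WP = (z >= -6 ==> (forall cnt_1. (((!(z > 9)) && z < 0) || cnt_1 != 9 || cnt_1 == z - 9))) && ((!(z >= -6)) ==> (((!(z > 9)) && z < 0) || cnt != 0 || cnt == z - 18))


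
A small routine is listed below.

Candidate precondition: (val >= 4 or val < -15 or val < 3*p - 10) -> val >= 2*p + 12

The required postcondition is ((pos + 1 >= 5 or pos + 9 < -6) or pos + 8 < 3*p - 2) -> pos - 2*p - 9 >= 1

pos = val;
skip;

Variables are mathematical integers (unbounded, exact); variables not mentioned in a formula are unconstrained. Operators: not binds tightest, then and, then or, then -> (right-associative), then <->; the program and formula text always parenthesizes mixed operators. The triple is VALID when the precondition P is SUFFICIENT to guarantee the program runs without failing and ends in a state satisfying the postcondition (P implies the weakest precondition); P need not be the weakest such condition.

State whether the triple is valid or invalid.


Working backward. After the program, the postcondition ((pos + 1 >= 5 or pos + 9 < -6) or pos + 8 < 3*p - 2) -> pos - 2*p - 9 >= 1 must hold; in canonical form it is (pos >= 4 or pos < -15 or pos < 3*p - 10) -> pos >= 2*p + 10.
Before skip: (pos >= 4 or pos < -15 or pos < 3*p - 10) -> pos >= 2*p + 10
Before pos := val: (val >= 4 or val < -15 or val < 3*p - 10) -> val >= 2*p + 10
The weakest precondition is (val >= 4 or val < -15 or val < 3*p - 10) -> val >= 2*p + 10.
Check whether (val >= 4 or val < -15 or val < 3*p - 10) -> val >= 2*p + 12 implies it.
Every state satisfying the precondition satisfies the weakest precondition: the implication holds.
Answer: valid


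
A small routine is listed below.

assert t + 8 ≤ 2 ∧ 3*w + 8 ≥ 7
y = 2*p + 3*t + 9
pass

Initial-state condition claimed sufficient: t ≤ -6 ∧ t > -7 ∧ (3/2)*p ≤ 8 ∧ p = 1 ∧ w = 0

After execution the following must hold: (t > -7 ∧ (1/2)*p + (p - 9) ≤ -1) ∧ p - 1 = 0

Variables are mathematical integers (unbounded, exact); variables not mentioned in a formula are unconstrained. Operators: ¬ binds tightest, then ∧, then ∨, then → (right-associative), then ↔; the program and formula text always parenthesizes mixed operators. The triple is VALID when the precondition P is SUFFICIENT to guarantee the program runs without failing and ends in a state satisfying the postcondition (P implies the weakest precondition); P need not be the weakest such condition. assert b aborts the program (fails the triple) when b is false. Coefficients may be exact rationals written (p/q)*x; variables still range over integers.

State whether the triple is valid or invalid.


Working backward. After the program, the postcondition (t > -7 ∧ (1/2)*p + (p - 9) ≤ -1) ∧ p - 1 = 0 must hold; in canonical form it is t > -7 ∧ (3/2)*p ≤ 8 ∧ p = 1.
Before skip: t > -7 ∧ (3/2)*p ≤ 8 ∧ p = 1
Before y := 2*p + 3*t + 9: t > -7 ∧ (3/2)*p ≤ 8 ∧ p = 1
Before assert t + 8 ≤ 2 ∧ 3*w + 8 ≥ 7: t ≤ -6 ∧ 3*w ≥ -1 ∧ t > -7 ∧ (3/2)*p ≤ 8 ∧ p = 1
The weakest precondition is t ≤ -6 ∧ 3*w ≥ -1 ∧ t > -7 ∧ (3/2)*p ≤ 8 ∧ p = 1.
Check whether t ≤ -6 ∧ t > -7 ∧ (3/2)*p ≤ 8 ∧ p = 1 ∧ w = 0 implies it.
Every state satisfying the precondition satisfies the weakest precondition: the implication holds.
Answer: valid


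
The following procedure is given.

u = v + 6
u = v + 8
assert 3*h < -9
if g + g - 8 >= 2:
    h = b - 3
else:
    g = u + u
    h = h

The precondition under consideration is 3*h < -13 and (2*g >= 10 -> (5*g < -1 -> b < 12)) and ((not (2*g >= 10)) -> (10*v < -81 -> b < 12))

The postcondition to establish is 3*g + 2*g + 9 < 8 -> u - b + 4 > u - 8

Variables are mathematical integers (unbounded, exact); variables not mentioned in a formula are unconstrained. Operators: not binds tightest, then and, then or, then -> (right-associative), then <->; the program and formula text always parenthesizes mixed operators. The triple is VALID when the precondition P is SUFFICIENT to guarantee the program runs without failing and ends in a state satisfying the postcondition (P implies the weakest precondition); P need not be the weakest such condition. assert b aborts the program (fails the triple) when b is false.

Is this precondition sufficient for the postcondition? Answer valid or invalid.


Working backward. After the program, the postcondition 3*g + 2*g + 9 < 8 -> u - b + 4 > u - 8 must hold; in canonical form it is 5*g < -1 -> b < 12.
Then branch requires 5*g < -1 -> b < 12; else branch requires 10*u < -1 -> b < 12.
Before the if: (2*g >= 10 -> (5*g < -1 -> b < 12)) and ((not (2*g >= 10)) -> (10*u < -1 -> b < 12))
Before assert 3*h < -9: 3*h < -9 and (2*g >= 10 -> (5*g < -1 -> b < 12)) and ((not (2*g >= 10)) -> (10*u < -1 -> b < 12))
Before u := v + 8: 3*h < -9 and (2*g >= 10 -> (5*g < -1 -> b < 12)) and ((not (2*g >= 10)) -> (10*v < -81 -> b < 12))
Before u := v + 6: 3*h < -9 and (2*g >= 10 -> (5*g < -1 -> b < 12)) and ((not (2*g >= 10)) -> (10*v < -81 -> b < 12))
The weakest precondition is 3*h < -9 and (2*g >= 10 -> (5*g < -1 -> b < 12)) and ((not (2*g >= 10)) -> (10*v < -81 -> b < 12)).
Check whether 3*h < -13 and (2*g >= 10 -> (5*g < -1 -> b < 12)) and ((not (2*g >= 10)) -> (10*v < -81 -> b < 12)) implies it.
Every state satisfying the precondition satisfies the weakest precondition: the implication holds.
Answer: valid


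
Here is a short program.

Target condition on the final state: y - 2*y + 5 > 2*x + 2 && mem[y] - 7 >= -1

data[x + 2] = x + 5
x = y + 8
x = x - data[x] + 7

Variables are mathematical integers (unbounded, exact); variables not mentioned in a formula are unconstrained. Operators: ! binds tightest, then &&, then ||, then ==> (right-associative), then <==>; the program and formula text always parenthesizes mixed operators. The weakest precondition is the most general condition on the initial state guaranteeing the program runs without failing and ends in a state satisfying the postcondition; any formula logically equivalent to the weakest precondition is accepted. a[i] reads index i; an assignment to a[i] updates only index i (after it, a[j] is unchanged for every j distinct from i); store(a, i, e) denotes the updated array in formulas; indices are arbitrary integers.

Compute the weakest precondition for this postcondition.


Working backward. After the program, the postcondition y - 2*y + 5 > 2*x + 2 && mem[y] - 7 >= -1 must hold; in canonical form it is 2*x + y < 3 && mem[y] >= 6.
Before x := x - data[x] + 7: 2*x + y < 2*data[x] - 11 && mem[y] >= 6
Before x := y + 8: 3*y < 2*data[y + 8] - 27 && mem[y] >= 6
Before data[x + 2] := x + 5: 3*y < 2*store(data, x + 2, x + 5)[y + 8] - 27 && mem[y] >= 6
Answer: WP = 3*y < 2*store(data, x + 2, x + 5)[y + 8] - 27 && mem[y] >= 6


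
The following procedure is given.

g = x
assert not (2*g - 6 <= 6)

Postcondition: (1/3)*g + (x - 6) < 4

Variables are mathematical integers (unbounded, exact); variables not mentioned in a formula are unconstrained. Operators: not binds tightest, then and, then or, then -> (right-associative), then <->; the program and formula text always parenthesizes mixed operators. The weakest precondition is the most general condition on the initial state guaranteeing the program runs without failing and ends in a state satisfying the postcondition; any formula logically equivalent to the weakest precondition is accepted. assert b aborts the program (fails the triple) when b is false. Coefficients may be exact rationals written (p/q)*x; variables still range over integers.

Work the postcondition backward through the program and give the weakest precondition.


Working backward. After the program, the postcondition (1/3)*g + (x - 6) < 4 must hold; in canonical form it is (1/3)*g + x < 10.
Before assert not (2*g - 6 <= 6): (not (2*g <= 12)) and (1/3)*g + x < 10
Before g := x: (not (2*x <= 12)) and (4/3)*x < 10
Answer: WP = (not (2*x <= 12)) and (4/3)*x < 10


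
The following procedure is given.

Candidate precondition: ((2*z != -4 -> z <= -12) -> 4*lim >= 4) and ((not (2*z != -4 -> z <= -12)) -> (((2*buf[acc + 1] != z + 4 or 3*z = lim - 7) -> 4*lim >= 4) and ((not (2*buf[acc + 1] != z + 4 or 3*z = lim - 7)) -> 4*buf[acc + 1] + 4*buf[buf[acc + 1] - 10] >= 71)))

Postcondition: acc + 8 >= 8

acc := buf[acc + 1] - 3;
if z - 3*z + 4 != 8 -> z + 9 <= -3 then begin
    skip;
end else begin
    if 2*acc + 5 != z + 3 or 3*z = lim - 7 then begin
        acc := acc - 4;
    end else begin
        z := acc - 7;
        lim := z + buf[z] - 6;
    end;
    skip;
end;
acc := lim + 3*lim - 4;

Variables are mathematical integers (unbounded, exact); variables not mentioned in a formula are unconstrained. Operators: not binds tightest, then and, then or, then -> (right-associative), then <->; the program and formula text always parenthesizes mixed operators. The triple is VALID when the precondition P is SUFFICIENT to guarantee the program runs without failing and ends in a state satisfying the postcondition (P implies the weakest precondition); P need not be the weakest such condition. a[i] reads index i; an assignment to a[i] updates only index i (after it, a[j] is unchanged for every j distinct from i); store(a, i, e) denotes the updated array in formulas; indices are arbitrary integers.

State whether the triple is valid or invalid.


Working backward. After the program, the postcondition acc + 8 >= 8 must hold; in canonical form it is acc >= 0.
Before acc := lim + 3*lim - 4: 4*lim >= 4
Then branch requires 4*lim >= 4; else branch requires ((2*acc != z - 2 or 3*z = lim - 7) -> 4*lim >= 4) and ((not (2*acc != z - 2 or 3*z = lim - 7)) -> 4*buf[acc - 7] + 4*acc >= 56).
Before the if: ((2*z != -4 -> z <= -12) -> 4*lim >= 4) and ((not (2*z != -4 -> z <= -12)) -> (((2*acc != z - 2 or 3*z = lim - 7) -> 4*lim >= 4) and ((not (2*acc != z - 2 or 3*z = lim - 7)) -> 4*buf[acc - 7] + 4*acc >= 56)))
Before acc := buf[acc + 1] - 3: ((2*z != -4 -> z <= -12) -> 4*lim >= 4) and ((not (2*z != -4 -> z <= -12)) -> (((2*buf[acc + 1] != z + 4 or 3*z = lim - 7) -> 4*lim >= 4) and ((not (2*buf[acc + 1] != z + 4 or 3*z = lim - 7)) -> 4*buf[acc + 1] + 4*buf[buf[acc + 1] - 10] >= 68)))
The weakest precondition is ((2*z != -4 -> z <= -12) -> 4*lim >= 4) and ((not (2*z != -4 -> z <= -12)) -> (((2*buf[acc + 1] != z + 4 or 3*z = lim - 7) -> 4*lim >= 4) and ((not (2*buf[acc + 1] != z + 4 or 3*z = lim - 7)) -> 4*buf[acc + 1] + 4*buf[buf[acc + 1] - 10] >= 68))).
Check whether ((2*z != -4 -> z <= -12) -> 4*lim >= 4) and ((not (2*z != -4 -> z <= -12)) -> (((2*buf[acc + 1] != z + 4 or 3*z = lim - 7) -> 4*lim >= 4) and ((not (2*buf[acc + 1] != z + 4 or 3*z = lim - 7)) -> 4*buf[acc + 1] + 4*buf[buf[acc + 1] - 10] >= 71))) implies it.
Every state satisfying the precondition satisfies the weakest precondition: the implication holds.
Answer: valid


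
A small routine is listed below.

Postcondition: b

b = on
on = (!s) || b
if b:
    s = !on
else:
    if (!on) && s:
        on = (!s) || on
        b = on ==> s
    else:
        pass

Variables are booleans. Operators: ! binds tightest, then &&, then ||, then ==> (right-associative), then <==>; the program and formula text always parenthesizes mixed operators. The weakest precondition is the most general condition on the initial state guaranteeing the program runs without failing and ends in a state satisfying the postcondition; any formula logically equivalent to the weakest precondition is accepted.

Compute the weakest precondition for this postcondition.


Working backward. After the program, b must hold.
Then branch requires b; else branch requires (((!on) && s) ==> (((!s) || on) ==> s)) && ((!((!on) && s)) ==> b).
Before the if: (!b) ==> ((((!on) && s) ==> (((!s) || on) ==> s)) && ((!((!on) && s)) ==> b))
Before on := (!s) || b: (!b) ==> ((((!((!s) || b)) && s) ==> (((!s) || b) ==> s)) && ((!((!((!s) || b)) && s)) ==> b))
Before b := on: (!on) ==> ((((!((!s) || on)) && s) ==> (((!s) || on) ==> s)) && ((!((!((!s) || on)) && s)) ==> on))
Answer: WP = (!on) ==> ((((!((!s) || on)) && s) ==> (((!s) || on) ==> s)) && ((!((!((!s) || on)) && s)) ==> on))


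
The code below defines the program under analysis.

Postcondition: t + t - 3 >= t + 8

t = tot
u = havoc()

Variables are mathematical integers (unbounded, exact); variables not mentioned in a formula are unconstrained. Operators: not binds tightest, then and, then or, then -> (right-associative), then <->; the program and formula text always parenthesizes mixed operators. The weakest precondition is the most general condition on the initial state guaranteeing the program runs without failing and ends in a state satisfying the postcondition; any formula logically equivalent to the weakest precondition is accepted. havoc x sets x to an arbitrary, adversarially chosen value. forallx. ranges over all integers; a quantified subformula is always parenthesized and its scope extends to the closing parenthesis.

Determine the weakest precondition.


Working backward. After the program, the postcondition t + t - 3 >= t + 8 must hold; in canonical form it is t >= 11.
Before havoc u: t >= 11
Before t := tot: tot >= 11
Answer: WP = tot >= 11


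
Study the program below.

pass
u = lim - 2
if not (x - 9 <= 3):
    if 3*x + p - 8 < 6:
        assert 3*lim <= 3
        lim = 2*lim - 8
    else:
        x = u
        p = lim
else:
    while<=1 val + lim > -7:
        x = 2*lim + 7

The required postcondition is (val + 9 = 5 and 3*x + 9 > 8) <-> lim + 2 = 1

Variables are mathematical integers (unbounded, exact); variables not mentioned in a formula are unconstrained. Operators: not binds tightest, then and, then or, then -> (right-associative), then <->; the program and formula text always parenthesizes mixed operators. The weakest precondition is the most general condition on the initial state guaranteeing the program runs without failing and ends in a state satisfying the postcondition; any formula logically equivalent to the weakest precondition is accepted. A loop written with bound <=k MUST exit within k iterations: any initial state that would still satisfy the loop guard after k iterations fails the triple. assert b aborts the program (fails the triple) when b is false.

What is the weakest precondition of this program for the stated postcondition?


Working backward. After the program, the postcondition (val + 9 = 5 and 3*x + 9 > 8) <-> lim + 2 = 1 must hold; in canonical form it is (val = -4 and 3*x > -1) <-> lim = -1.
Then branch requires (p + 3*x < 14 -> (3*lim <= 3 and ((val = -4 and 3*x > -1) <-> 2*lim = 7))) and ((not (p + 3*x < 14)) -> ((val = -4 and 3*u > -1) <-> lim = -1)); else branch requires (lim + val > -7 -> ((not (lim + val > -7)) and ((val = -4 and 6*lim > -22) <-> lim = -1))) and ((not (lim + val > -7)) -> ((val = -4 and 3*x > -1) <-> lim = -1)).
Before the if: ((not (x <= 12)) -> ((p + 3*x < 14 -> (3*lim <= 3 and ((val = -4 and 3*x > -1) <-> 2*lim = 7))) and ((not (p + 3*x < 14)) -> ((val = -4 and 3*u > -1) <-> lim = -1)))) and (x <= 12 -> ((lim + val > -7 -> ((not (lim + val > -7)) and ((val = -4 and 6*lim > -22) <-> lim = -1))) and ((not (lim + val > -7)) -> ((val = -4 and 3*x > -1) <-> lim = -1))))
Before u := lim - 2: ((not (x <= 12)) -> ((p + 3*x < 14 -> (3*lim <= 3 and ((val = -4 and 3*x > -1) <-> 2*lim = 7))) and ((not (p + 3*x < 14)) -> ((val = -4 and 3*lim > 5) <-> lim = -1)))) and (x <= 12 -> ((lim + val > -7 -> ((not (lim + val > -7)) and ((val = -4 and 6*lim > -22) <-> lim = -1))) and ((not (lim + val > -7)) -> ((val = -4 and 3*x > -1) <-> lim = -1))))
Before skip: ((not (x <= 12)) -> ((p + 3*x < 14 -> (3*lim <= 3 and ((val = -4 and 3*x > -1) <-> 2*lim = 7))) and ((not (p + 3*x < 14)) -> ((val = -4 and 3*lim > 5) <-> lim = -1)))) and (x <= 12 -> ((lim + val > -7 -> ((not (lim + val > -7)) and ((val = -4 and 6*lim > -22) <-> lim = -1))) and ((not (lim + val > -7)) -> ((val = -4 and 3*x > -1) <-> lim = -1))))
Answer: WP = ((not (x <= 12)) -> ((p + 3*x < 14 -> (3*lim <= 3 and ((val = -4 and 3*x > -1) <-> 2*lim = 7))) and ((not (p + 3*x < 14)) -> ((val = -4 and 3*lim > 5) <-> lim = -1)))) and (x <= 12 -> ((lim + val > -7 -> ((not (lim + val > -7)) and ((val = -4 and 6*lim > -22) <-> lim = -1))) and ((not (lim + val > -7)) -> ((val = -4 and 3*x > -1) <-> lim = -1))))


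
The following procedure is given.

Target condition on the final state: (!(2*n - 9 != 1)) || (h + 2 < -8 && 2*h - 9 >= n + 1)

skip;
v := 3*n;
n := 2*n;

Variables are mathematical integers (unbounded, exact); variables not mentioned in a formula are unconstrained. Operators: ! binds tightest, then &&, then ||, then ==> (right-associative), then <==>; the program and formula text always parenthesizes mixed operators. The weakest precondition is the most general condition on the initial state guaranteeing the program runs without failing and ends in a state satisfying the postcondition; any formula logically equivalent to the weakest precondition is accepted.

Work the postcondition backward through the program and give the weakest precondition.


Working backward. After the program, the postcondition (!(2*n - 9 != 1)) || (h + 2 < -8 && 2*h - 9 >= n + 1) must hold; in canonical form it is (!(2*n != 10)) || (h < -10 && 2*h >= n + 10).
Before n := 2*n: (!(4*n != 10)) || (h < -10 && 2*h >= 2*n + 10)
Before v := 3*n: (!(4*n != 10)) || (h < -10 && 2*h >= 2*n + 10)
Before skip: (!(4*n != 10)) || (h < -10 && 2*h >= 2*n + 10)
Answer: WP = (!(4*n != 10)) || (h < -10 && 2*h >= 2*n + 10)


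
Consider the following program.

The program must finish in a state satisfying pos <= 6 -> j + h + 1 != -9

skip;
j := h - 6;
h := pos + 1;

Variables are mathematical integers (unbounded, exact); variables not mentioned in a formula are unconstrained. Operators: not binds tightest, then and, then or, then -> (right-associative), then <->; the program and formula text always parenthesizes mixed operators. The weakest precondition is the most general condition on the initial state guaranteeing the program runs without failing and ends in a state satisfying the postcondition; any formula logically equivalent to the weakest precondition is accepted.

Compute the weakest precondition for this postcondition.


Working backward. After the program, the postcondition pos <= 6 -> j + h + 1 != -9 must hold; in canonical form it is pos <= 6 -> h + j != -10.
Before h := pos + 1: pos <= 6 -> j + pos != -11
Before j := h - 6: pos <= 6 -> h + pos != -5
Before skip: pos <= 6 -> h + pos != -5
Answer: WP = pos <= 6 -> h + pos != -5


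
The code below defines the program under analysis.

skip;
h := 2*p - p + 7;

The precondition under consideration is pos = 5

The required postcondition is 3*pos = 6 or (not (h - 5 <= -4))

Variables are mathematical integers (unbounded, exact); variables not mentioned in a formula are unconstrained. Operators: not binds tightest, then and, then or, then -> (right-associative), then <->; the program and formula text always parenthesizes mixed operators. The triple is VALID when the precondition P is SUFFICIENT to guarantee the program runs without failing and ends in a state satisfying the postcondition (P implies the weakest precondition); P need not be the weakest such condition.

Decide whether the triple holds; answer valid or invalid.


Working backward. After the program, the postcondition 3*pos = 6 or (not (h - 5 <= -4)) must hold; in canonical form it is 3*pos = 6 or (not (h <= 1)).
Before h := 2*p - p + 7: 3*pos = 6 or (not (p <= -6))
Before skip: 3*pos = 6 or (not (p <= -6))
The weakest precondition is 3*pos = 6 or (not (p <= -6)).
Check whether pos = 5 implies it.
Countermodel: at the initial state p = -6, pos = 5, the precondition holds but the weakest precondition fails.
Answer: invalid


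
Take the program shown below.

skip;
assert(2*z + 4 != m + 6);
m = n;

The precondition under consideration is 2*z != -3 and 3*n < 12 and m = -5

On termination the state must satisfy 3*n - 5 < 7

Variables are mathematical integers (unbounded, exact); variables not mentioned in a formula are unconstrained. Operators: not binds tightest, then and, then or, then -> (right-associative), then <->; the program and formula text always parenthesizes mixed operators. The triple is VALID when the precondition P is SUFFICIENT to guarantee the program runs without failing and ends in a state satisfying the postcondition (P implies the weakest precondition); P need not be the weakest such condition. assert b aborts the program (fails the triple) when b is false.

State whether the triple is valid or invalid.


Working backward. After the program, the postcondition 3*n - 5 < 7 must hold; in canonical form it is 3*n < 12.
Before m := n: 3*n < 12
Before assert 2*z + 4 != m + 6: 2*z != m + 2 and 3*n < 12
Before skip: 2*z != m + 2 and 3*n < 12
The weakest precondition is 2*z != m + 2 and 3*n < 12.
Check whether 2*z != -3 and 3*n < 12 and m = -5 implies it.
Every state satisfying the precondition satisfies the weakest precondition: the implication holds.
Answer: valid


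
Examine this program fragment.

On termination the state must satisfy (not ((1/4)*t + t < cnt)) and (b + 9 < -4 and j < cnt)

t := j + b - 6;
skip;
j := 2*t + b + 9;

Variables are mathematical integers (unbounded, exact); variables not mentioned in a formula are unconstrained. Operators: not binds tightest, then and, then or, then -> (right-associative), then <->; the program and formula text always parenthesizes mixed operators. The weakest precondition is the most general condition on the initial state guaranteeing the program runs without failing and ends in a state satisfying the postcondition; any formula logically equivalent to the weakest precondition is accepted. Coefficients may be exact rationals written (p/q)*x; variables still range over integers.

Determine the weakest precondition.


Working backward. After the program, the postcondition (not ((1/4)*t + t < cnt)) and (b + 9 < -4 and j < cnt) must hold; in canonical form it is (not ((5/4)*t < cnt)) and b < -13 and j < cnt.
Before j := 2*t + b + 9: (not ((5/4)*t < cnt)) and b < -13 and b + 2*t < cnt - 9
Before skip: (not ((5/4)*t < cnt)) and b < -13 and b + 2*t < cnt - 9
Before t := j + b - 6: (not ((5/4)*b + (5/4)*j < cnt + 15/2)) and b < -13 and 3*b + 2*j < cnt + 3
Answer: WP = (not ((5/4)*b + (5/4)*j < cnt + 15/2)) and b < -13 and 3*b + 2*j < cnt + 3


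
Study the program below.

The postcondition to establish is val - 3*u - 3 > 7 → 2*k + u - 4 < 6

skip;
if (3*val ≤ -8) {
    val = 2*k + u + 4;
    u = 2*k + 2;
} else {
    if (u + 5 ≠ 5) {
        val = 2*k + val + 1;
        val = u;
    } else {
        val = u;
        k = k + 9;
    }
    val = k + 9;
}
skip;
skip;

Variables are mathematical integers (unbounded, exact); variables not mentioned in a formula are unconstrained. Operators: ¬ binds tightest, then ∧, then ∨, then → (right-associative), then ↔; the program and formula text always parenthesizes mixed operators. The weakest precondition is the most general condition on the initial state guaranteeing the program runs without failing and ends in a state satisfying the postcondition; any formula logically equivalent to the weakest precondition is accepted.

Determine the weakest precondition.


Working backward. After the program, the postcondition val - 3*u - 3 > 7 → 2*k + u - 4 < 6 must hold; in canonical form it is val > 3*u + 10 → 2*k + u < 10.
Before skip: val > 3*u + 10 → 2*k + u < 10
Before skip: val > 3*u + 10 → 2*k + u < 10
Then branch requires u > 4*k + 12 → 4*k < 8; else branch requires (u ≠ 0 → (k > 3*u + 1 → 2*k + u < 10)) ∧ ((¬(u ≠ 0)) → (k > 3*u - 8 → 2*k + u < -8)).
Before the if: (3*val ≤ -8 → (u > 4*k + 12 → 4*k < 8)) ∧ ((¬(3*val ≤ -8)) → ((u ≠ 0 → (k > 3*u + 1 → 2*k + u < 10)) ∧ ((¬(u ≠ 0)) → (k > 3*u - 8 → 2*k + u < -8))))
Before skip: (3*val ≤ -8 → (u > 4*k + 12 → 4*k < 8)) ∧ ((¬(3*val ≤ -8)) → ((u ≠ 0 → (k > 3*u + 1 → 2*k + u < 10)) ∧ ((¬(u ≠ 0)) → (k > 3*u - 8 → 2*k + u < -8))))
Answer: WP = (3*val ≤ -8 → (u > 4*k + 12 → 4*k < 8)) ∧ ((¬(3*val ≤ -8)) → ((u ≠ 0 → (k > 3*u + 1 → 2*k + u < 10)) ∧ ((¬(u ≠ 0)) → (k > 3*u - 8 → 2*k + u < -8))))


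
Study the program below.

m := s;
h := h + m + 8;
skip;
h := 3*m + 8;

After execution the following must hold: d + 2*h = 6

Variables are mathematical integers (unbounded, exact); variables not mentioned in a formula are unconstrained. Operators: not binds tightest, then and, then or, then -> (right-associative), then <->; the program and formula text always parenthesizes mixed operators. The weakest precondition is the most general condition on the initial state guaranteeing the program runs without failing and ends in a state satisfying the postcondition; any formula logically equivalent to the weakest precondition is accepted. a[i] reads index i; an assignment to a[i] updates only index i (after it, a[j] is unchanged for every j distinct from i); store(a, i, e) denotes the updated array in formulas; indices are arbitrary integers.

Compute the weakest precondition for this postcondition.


Working backward. After the program, d + 2*h = 6 must hold.
Before h := 3*m + 8: d + 6*m = -10
Before skip: d + 6*m = -10
Before h := h + m + 8: d + 6*m = -10
Before m := s: d + 6*s = -10
Answer: WP = d + 6*s = -10


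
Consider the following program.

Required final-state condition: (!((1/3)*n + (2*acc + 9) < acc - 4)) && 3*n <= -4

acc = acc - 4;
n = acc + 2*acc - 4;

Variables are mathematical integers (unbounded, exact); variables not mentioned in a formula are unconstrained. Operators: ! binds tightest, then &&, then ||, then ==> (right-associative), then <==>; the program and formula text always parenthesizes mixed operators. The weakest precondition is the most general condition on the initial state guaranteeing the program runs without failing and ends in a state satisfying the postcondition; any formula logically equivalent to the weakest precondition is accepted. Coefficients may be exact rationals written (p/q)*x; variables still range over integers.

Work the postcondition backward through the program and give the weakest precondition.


Working backward. After the program, the postcondition (!((1/3)*n + (2*acc + 9) < acc - 4)) && 3*n <= -4 must hold; in canonical form it is (!(acc + (1/3)*n < -13)) && 3*n <= -4.
Before n := acc + 2*acc - 4: (!(2*acc < -35/3)) && 9*acc <= 8
Before acc := acc - 4: (!(2*acc < -11/3)) && 9*acc <= 44
Answer: WP = (!(2*acc < -11/3)) && 9*acc <= 44


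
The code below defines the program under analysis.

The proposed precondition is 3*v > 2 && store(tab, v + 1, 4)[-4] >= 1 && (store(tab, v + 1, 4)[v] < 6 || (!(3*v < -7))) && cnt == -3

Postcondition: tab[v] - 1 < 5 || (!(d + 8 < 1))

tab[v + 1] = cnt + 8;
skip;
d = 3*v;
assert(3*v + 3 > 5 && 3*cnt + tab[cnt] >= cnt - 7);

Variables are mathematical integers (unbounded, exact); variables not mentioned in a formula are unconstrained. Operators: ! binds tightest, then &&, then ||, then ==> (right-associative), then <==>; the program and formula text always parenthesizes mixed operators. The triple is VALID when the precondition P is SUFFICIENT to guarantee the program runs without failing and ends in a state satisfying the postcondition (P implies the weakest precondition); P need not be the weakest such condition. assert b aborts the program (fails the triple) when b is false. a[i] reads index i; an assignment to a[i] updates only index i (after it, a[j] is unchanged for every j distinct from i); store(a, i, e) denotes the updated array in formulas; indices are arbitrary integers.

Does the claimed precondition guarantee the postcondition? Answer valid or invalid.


Working backward. After the program, the postcondition tab[v] - 1 < 5 || (!(d + 8 < 1)) must hold; in canonical form it is tab[v] < 6 || (!(d < -7)).
Before assert 3*v + 3 > 5 && 3*cnt + tab[cnt] >= cnt - 7: 3*v > 2 && tab[cnt] + 2*cnt >= -7 && (tab[v] < 6 || (!(d < -7)))
Before d := 3*v: 3*v > 2 && tab[cnt] + 2*cnt >= -7 && (tab[v] < 6 || (!(3*v < -7)))
Before skip: 3*v > 2 && tab[cnt] + 2*cnt >= -7 && (tab[v] < 6 || (!(3*v < -7)))
Before tab[v + 1] := cnt + 8: 3*v > 2 && store(tab, v + 1, cnt + 8)[cnt] + 2*cnt >= -7 && (store(tab, v + 1, cnt + 8)[v] < 6 || (!(3*v < -7)))
The weakest precondition is 3*v > 2 && store(tab, v + 1, cnt + 8)[cnt] + 2*cnt >= -7 && (store(tab, v + 1, cnt + 8)[v] < 6 || (!(3*v < -7))).
Check whether 3*v > 2 && store(tab, v + 1, 4)[-4] >= 1 && (store(tab, v + 1, 4)[v] < 6 || (!(3*v < -7))) && cnt == -3 implies it.
Countermodel: at the initial state cnt = -3, tab = {[-4] = 15522, [-3] = -2, [1] = 3, [2] = 3, elsewhere 3}, v = 1, the precondition holds but the weakest precondition fails.
Answer: invalid
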